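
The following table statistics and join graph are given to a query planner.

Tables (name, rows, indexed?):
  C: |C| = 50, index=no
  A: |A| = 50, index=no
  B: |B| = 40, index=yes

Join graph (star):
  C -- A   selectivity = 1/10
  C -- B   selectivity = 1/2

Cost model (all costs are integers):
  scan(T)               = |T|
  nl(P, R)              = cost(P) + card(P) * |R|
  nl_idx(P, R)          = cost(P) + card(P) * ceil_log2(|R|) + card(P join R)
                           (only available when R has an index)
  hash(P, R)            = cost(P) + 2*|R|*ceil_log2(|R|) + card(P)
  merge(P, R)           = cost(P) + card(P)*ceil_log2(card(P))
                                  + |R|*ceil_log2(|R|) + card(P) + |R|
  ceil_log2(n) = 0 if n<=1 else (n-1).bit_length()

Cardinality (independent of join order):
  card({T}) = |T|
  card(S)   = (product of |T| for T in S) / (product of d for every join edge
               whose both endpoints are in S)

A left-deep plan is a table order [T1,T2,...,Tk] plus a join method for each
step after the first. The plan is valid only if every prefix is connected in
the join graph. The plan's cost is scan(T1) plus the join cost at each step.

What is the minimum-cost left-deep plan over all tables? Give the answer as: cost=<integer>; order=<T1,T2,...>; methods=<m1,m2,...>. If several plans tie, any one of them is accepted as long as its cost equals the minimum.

Selinger DP (subsets sized 1..n):
  {C}: scan cost=50, card=50
  {A}: scan cost=50, card=50
  {B}: scan cost=40, card=40
  {AC}: card=250; try (C,hash)→700, (A,hash)→700, (C,merge)→750, (A,merge)→750, (C,nl)→2550, (A,nl)→2550; best=700 via (C,hash)
  {BC}: card=1000; try (B,hash)→580, (C,merge)→670, (C,hash)→680, (B,merge)→680, (B,nl_idx)→1350, (C,nl)→2040 …(+1); best=580 via (B,hash)
  {ABC}: card=5000; try (B,hash)→1430, (A,hash)→2180, (B,merge)→3230, (B,nl_idx)→7200, (B,nl)→10700, (A,merge)→11930 …(+1); best=1430 via (B,hash)

cost=1430; order=A,C,B; methods=hash,hash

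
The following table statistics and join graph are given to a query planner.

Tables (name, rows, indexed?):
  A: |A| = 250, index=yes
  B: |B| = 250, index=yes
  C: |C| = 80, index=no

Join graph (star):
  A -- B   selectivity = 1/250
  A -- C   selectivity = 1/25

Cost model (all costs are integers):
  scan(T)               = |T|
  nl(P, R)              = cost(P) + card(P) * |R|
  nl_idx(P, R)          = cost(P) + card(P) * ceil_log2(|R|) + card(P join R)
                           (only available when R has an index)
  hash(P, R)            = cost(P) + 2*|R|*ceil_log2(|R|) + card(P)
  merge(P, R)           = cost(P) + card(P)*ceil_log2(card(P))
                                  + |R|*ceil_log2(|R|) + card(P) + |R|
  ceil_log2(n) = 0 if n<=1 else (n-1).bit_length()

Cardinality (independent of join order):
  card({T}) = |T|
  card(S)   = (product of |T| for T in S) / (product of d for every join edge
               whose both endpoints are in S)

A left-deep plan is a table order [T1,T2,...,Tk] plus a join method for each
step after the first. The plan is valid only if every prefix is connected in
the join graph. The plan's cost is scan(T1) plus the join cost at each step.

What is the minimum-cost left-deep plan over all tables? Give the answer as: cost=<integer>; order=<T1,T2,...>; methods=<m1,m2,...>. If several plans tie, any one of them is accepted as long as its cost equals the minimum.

Selinger DP (subsets sized 1..n):
  {A}: scan cost=250, card=250
  {B}: scan cost=250, card=250
  {C}: scan cost=80, card=80
  {AB}: card=250; try (B,nl_idx)→2500, (A,nl_idx)→2500, (B,hash)→4500, (A,hash)→4500, (B,merge)→4750, (A,merge)→4750 …(+2); best=2500 via (B,nl_idx)
  {AC}: card=800; try (A,nl_idx)→1520, (C,hash)→1620, (A,merge)→2970, (C,merge)→3140, (A,hash)→4160, (A,nl)→20080 …(+1); best=1520 via (A,nl_idx)
  {ABC}: card=800; try (C,hash)→3870, (C,merge)→5390, (B,hash)→6320, (B,nl_idx)→8720, (B,merge)→12570, (C,nl)→22500 …(+1); best=3870 via (C,hash)

cost=3870; order=A,B,C; methods=nl_idx,hash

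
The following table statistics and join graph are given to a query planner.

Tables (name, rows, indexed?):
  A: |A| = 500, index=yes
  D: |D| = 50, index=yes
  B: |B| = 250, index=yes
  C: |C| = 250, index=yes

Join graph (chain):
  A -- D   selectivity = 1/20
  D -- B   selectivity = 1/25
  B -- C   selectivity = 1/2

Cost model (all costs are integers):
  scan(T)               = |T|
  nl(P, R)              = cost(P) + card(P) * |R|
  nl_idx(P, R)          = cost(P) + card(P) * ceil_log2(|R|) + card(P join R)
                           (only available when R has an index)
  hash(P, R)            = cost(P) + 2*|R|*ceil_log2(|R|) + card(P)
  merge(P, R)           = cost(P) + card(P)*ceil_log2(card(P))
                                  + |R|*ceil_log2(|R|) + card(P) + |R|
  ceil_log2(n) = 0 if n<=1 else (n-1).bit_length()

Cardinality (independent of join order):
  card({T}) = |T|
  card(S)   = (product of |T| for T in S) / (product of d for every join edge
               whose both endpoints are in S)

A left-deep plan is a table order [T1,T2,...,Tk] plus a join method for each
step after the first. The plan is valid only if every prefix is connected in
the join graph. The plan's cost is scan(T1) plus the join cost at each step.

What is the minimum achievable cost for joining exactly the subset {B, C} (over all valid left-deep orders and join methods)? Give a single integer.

4500

Selinger DP over subsets of {B,C}:
  {B}: scan cost=250, card=250
  {C}: scan cost=250, card=250
  {BC}: card=31250; try (C,hash)→4500, (B,hash)→4500, (C,merge)→4750, (B,merge)→4750, (C,nl_idx)→33500, (B,nl_idx)→33500 …(+2); best=4500 via (C,hash)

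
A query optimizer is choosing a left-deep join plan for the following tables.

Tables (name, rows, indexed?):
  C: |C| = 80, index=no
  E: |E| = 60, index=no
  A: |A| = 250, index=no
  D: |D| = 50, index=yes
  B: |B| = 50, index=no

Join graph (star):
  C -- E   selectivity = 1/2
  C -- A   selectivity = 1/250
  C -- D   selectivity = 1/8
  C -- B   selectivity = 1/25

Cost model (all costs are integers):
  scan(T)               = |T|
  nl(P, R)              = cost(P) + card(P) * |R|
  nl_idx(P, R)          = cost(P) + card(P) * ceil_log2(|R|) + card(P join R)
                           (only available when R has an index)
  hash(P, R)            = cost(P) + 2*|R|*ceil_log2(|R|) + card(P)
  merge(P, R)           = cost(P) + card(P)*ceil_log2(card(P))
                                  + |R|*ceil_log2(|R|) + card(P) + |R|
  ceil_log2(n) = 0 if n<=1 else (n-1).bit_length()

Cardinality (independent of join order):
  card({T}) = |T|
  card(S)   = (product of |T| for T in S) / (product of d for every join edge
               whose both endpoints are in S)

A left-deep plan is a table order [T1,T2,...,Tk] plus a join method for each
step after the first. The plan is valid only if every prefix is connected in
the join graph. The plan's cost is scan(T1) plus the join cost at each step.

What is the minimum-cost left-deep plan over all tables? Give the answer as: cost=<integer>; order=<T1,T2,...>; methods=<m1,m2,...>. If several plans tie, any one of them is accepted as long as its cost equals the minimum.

cost=4780; order=A,C,B,D,E; methods=hash,hash,hash,hash

Selinger DP (subsets sized 1..n):
  {C}: scan cost=80, card=80
  {E}: scan cost=60, card=60
  {A}: scan cost=250, card=250
  {D}: scan cost=50, card=50
  {B}: scan cost=50, card=50
  {CE}: card=2400; try (E,hash)→880, (C,merge)→1120, (E,merge)→1140, (C,hash)→1240, (C,nl)→4860, (E,nl)→4880; best=880 via (E,hash)
  {AC}: card=80; try (C,hash)→1620, (A,merge)→2970, (C,merge)→3140, (A,hash)→4160, (A,nl)→20080, (C,nl)→20250; best=1620 via (C,hash)
  {CD}: card=500; try (D,hash)→760, (C,merge)→1040, (D,nl_idx)→1060, (D,merge)→1070, (C,hash)→1220, (C,nl)→4050 …(+1); best=760 via (D,hash)
  {BC}: card=160; try (B,hash)→760, (C,merge)→1040, (B,merge)→1070, (C,hash)→1220, (C,nl)→4050, (B,nl)→4080; best=760 via (B,hash)
  {ACE}: card=2400; try (E,hash)→2420, (E,merge)→2680, (E,nl)→6420, (A,hash)→7280, (A,merge)→34330, (A,nl)→600880; best=2420 via (E,hash)
  {CDE}: card=15000; try (E,hash)→1980, (D,hash)→3880, (E,merge)→6180, (D,nl_idx)→30280, (E,nl)→30760, (D,merge)→32430 …(+1); best=1980 via (E,hash)
  {BCE}: card=4800; try (E,hash)→1640, (E,merge)→2620, (B,hash)→3880, (E,nl)→10360, (B,merge)→32430, (B,nl)→120880; best=1640 via (E,hash)
  {ACD}: card=500; try (D,hash)→2300, (D,nl_idx)→2600, (D,merge)→2610, (A,hash)→5260, (D,nl)→5620, (A,merge)→8010 …(+1); best=2300 via (D,hash)
  {ABC}: card=160; try (B,hash)→2300, (B,merge)→2610, (A,merge)→4450, (A,hash)→4920, (B,nl)→5620, (A,nl)→40760; best=2300 via (B,hash)
  {BCD}: card=1000; try (D,hash)→1520, (B,hash)→1860, (D,merge)→2550, (D,nl_idx)→2720, (B,merge)→6110, (D,nl)→8760 …(+1); best=1520 via (D,hash)
  {ACDE}: card=15000; try (E,hash)→3520, (D,hash)→5420, (E,merge)→7720, (A,hash)→20980, (D,nl_idx)→31820, (E,nl)→32300 …(+4); best=3520 via (E,hash)
  {ABCE}: card=4800; try (E,hash)→3180, (E,merge)→4160, (B,hash)→5420, (A,hash)→10440, (E,nl)→11900, (B,merge)→33970 …(+3); best=3180 via (E,hash)
  {BCDE}: card=30000; try (E,hash)→3240, (D,hash)→7040, (E,merge)→12940, (B,hash)→17580, (D,nl_idx)→60440, (E,nl)→61520 …(+4); best=3240 via (E,hash)
  {ABCD}: card=1000; try (D,hash)→3060, (B,hash)→3400, (D,merge)→4090, (D,nl_idx)→4260, (A,hash)→6520, (B,merge)→7650 …(+4); best=3060 via (D,hash)
  {ABCDE}: card=30000; try (E,hash)→4780, (D,hash)→8580, (E,merge)→14480, (B,hash)→19120, (A,hash)→37240, (D,nl_idx)→61980 …(+7); best=4780 via (E,hash)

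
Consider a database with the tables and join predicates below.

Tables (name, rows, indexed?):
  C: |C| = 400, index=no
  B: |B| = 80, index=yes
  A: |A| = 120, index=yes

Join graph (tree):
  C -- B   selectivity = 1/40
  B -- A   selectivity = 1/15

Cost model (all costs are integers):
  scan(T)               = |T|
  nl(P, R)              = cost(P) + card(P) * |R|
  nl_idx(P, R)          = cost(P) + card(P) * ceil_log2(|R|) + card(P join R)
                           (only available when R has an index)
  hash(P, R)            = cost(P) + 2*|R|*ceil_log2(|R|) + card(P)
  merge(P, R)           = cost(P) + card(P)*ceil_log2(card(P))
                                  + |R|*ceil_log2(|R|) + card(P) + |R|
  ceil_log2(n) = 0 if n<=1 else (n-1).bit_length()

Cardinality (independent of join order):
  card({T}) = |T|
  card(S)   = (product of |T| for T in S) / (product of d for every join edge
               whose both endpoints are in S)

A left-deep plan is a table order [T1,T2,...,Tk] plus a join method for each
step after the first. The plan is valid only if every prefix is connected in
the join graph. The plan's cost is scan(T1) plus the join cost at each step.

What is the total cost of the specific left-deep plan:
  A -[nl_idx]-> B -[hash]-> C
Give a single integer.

9440

step 1: scan A: cost=120, card=120
step 2: join B via nl_idx
    card(P join B) = 120*80/(15) = 640
    cost = 120 + 120*7 + 640 = 1600
step 3: join C via hash
    card(P join C) = 640*400/(40) = 6400
    cost = 1600 + 2*400*9 + 640 = 9440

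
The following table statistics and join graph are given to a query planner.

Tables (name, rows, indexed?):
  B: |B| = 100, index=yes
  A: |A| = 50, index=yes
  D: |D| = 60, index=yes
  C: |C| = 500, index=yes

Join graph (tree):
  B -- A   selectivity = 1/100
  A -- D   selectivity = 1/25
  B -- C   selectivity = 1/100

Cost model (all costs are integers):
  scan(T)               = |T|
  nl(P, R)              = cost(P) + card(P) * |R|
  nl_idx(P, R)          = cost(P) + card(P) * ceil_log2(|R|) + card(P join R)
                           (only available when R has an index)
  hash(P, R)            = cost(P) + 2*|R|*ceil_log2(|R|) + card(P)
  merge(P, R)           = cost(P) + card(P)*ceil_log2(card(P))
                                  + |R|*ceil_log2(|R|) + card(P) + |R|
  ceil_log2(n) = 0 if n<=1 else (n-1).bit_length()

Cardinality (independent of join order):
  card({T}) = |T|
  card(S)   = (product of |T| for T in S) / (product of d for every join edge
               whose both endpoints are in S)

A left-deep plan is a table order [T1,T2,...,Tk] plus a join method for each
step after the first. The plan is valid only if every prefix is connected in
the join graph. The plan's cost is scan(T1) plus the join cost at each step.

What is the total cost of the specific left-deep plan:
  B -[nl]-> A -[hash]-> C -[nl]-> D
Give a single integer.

29150

step 1: scan B: cost=100, card=100
step 2: join A via nl
    card(P join A) = 100*50/(100) = 50
    cost = 100 + 100*50 = 5100
step 3: join C via hash
    card(P join C) = 50*500/(100) = 250
    cost = 5100 + 2*500*9 + 50 = 14150
step 4: join D via nl
    card(P join D) = 250*60/(25) = 600
    cost = 14150 + 250*60 = 29150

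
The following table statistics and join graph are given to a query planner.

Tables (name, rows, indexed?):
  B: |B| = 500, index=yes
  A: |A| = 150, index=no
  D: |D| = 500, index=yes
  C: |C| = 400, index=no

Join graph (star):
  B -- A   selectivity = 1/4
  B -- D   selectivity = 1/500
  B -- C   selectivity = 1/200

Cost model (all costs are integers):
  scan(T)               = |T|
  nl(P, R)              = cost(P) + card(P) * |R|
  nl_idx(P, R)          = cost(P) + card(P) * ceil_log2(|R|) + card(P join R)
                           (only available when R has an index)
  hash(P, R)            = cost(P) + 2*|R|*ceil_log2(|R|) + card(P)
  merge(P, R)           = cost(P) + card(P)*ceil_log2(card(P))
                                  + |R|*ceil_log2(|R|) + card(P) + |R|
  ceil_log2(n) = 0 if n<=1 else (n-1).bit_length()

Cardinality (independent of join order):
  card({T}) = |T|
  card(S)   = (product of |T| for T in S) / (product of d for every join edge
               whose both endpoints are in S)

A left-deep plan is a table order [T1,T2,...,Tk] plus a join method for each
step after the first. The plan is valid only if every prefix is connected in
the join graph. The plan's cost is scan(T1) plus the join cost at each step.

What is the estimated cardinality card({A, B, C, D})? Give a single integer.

37500

Tables in S: A(150), B(500), C(400), D(500)
Edges inside S: B-A(d=4), B-D(d=500), B-C(d=200)
numerator = 150 * 500 * 400 * 500 = 15000000000
denominator = 4 * 500 * 200 = 400000
card(S) = 15000000000 / 400000 = 37500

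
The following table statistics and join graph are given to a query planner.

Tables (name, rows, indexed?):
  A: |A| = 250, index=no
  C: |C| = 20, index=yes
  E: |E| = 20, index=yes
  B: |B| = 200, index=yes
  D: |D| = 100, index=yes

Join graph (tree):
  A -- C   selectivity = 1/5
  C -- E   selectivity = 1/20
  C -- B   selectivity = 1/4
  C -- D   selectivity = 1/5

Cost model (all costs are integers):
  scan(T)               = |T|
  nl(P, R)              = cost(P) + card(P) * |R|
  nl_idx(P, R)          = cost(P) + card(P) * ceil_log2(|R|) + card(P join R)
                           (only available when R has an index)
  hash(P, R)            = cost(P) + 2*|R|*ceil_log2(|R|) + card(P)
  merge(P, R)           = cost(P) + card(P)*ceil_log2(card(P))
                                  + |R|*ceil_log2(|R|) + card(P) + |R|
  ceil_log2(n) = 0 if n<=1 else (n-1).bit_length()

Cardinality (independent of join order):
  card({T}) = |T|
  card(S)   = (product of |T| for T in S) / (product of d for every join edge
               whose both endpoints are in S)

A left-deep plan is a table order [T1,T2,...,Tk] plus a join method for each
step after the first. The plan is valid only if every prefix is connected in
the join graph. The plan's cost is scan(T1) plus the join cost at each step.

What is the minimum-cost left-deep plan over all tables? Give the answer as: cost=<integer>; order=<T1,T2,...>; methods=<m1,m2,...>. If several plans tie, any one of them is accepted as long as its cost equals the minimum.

cost=27500; order=A,C,E,D,B; methods=hash,hash,hash,hash

Selinger DP (subsets sized 1..n):
  {A}: scan cost=250, card=250
  {C}: scan cost=20, card=20
  {E}: scan cost=20, card=20
  {B}: scan cost=200, card=200
  {D}: scan cost=100, card=100
  {AC}: card=1000; try (C,hash)→700, (A,merge)→2390, (C,nl_idx)→2500, (C,merge)→2620, (A,hash)→4040, (A,nl)→5020 …(+1); best=700 via (C,hash)
  {CE}: card=20; try (E,nl_idx)→140, (C,nl_idx)→140, (E,hash)→240, (C,hash)→240, (E,merge)→260, (C,merge)→260 …(+2); best=140 via (E,nl_idx)
  {BC}: card=1000; try (C,hash)→600, (B,nl_idx)→1180, (B,merge)→1940, (C,merge)→2120, (C,nl_idx)→2200, (B,hash)→3240 …(+2); best=600 via (C,hash)
  {CD}: card=400; try (C,hash)→400, (D,nl_idx)→560, (D,merge)→940, (C,nl_idx)→1000, (C,merge)→1020, (D,hash)→1440 …(+2); best=400 via (C,hash)
  {ACE}: card=1000; try (E,hash)→1900, (A,merge)→2510, (A,hash)→4160, (A,nl)→5140, (E,nl_idx)→6700, (E,merge)→11820 …(+1); best=1900 via (E,hash)
  {ABC}: card=50000; try (B,hash)→4900, (A,hash)→5600, (B,merge)→13500, (A,merge)→13850, (B,nl_idx)→58700, (B,nl)→200700 …(+1); best=4900 via (B,hash)
  {ACD}: card=20000; try (D,hash)→3100, (A,hash)→4800, (A,merge)→6650, (D,merge)→12500, (D,nl_idx)→27700, (A,nl)→100400 …(+1); best=3100 via (D,hash)
  {BCE}: card=1000; try (B,nl_idx)→1300, (E,hash)→1800, (B,merge)→2060, (B,hash)→3360, (B,nl)→4140, (E,nl_idx)→6600 …(+2); best=1300 via (B,nl_idx)
  {CDE}: card=400; try (D,nl_idx)→680, (E,hash)→1000, (D,merge)→1060, (D,hash)→1560, (D,nl)→2140, (E,nl_idx)→2800 …(+2); best=680 via (D,nl_idx)
  {BCD}: card=20000; try (D,hash)→3000, (B,hash)→4000, (B,merge)→6200, (D,merge)→12400, (B,nl_idx)→23600, (D,nl_idx)→27600 …(+2); best=3000 via (D,hash)
  {ABCE}: card=50000; try (B,hash)→6100, (A,hash)→6300, (A,merge)→14550, (B,merge)→14700, (E,hash)→55100, (B,nl_idx)→59900 …(+5); best=6100 via (B,hash)
  {ACDE}: card=20000; try (D,hash)→4300, (A,hash)→5080, (A,merge)→6930, (D,merge)→13700, (E,hash)→23300, (D,nl_idx)→28900 …(+5); best=4300 via (D,hash)
  {ABCD}: card=1000000; try (B,hash)→26300, (A,hash)→27000, (D,hash)→56300, (B,merge)→324900, (A,merge)→325250, (D,merge)→855700 …(+5); best=26300 via (B,hash)
  {BCDE}: card=20000; try (D,hash)→3700, (B,hash)→4280, (B,merge)→6480, (D,merge)→13100, (E,hash)→23200, (B,nl_idx)→23880 …(+6); best=3700 via (D,hash)
  {ABCDE}: card=1000000; try (B,hash)→27500, (A,hash)→27700, (D,hash)→57500, (A,merge)→325950, (B,merge)→326100, (D,merge)→856900 …(+9); best=27500 via (B,hash)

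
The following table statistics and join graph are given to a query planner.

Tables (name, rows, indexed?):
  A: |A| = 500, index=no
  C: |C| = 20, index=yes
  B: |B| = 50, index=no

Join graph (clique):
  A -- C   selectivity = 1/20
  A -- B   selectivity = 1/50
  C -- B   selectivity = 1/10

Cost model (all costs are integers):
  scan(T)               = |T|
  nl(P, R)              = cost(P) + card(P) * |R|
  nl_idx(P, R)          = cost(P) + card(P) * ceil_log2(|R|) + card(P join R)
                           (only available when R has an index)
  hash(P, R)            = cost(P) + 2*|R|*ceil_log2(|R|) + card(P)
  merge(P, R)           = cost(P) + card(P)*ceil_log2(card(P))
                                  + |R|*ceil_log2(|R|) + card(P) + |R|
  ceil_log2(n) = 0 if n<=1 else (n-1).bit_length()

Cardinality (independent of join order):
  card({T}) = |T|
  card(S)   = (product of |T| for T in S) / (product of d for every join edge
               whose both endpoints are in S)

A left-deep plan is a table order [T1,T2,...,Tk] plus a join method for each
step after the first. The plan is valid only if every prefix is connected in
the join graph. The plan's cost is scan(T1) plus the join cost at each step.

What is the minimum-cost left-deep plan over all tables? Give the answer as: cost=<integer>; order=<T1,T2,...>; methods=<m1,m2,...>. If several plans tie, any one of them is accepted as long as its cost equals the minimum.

Selinger DP (subsets sized 1..n):
  {A}: scan cost=500, card=500
  {C}: scan cost=20, card=20
  {B}: scan cost=50, card=50
  {AC}: card=500; try (C,hash)→1200, (C,nl_idx)→3500, (A,merge)→5140, (C,merge)→5620, (A,hash)→9040, (A,nl)→10020 …(+1); best=1200 via (C,hash)
  {AB}: card=500; try (B,hash)→1600, (A,merge)→5400, (B,merge)→5850, (A,hash)→9100, (A,nl)→25050, (B,nl)→25500; best=1600 via (B,hash)
  {BC}: card=100; try (C,hash)→300, (C,nl_idx)→400, (B,merge)→490, (C,merge)→520, (B,hash)→640, (B,nl)→1020 …(+1); best=300 via (C,hash)
  {ABC}: card=50; try (C,hash)→2300, (B,hash)→2300, (C,nl_idx)→4150, (A,merge)→6100, (B,merge)→6550, (C,merge)→6720 …(+4); best=2300 via (C,hash)

cost=2300; order=A,B,C; methods=hash,hash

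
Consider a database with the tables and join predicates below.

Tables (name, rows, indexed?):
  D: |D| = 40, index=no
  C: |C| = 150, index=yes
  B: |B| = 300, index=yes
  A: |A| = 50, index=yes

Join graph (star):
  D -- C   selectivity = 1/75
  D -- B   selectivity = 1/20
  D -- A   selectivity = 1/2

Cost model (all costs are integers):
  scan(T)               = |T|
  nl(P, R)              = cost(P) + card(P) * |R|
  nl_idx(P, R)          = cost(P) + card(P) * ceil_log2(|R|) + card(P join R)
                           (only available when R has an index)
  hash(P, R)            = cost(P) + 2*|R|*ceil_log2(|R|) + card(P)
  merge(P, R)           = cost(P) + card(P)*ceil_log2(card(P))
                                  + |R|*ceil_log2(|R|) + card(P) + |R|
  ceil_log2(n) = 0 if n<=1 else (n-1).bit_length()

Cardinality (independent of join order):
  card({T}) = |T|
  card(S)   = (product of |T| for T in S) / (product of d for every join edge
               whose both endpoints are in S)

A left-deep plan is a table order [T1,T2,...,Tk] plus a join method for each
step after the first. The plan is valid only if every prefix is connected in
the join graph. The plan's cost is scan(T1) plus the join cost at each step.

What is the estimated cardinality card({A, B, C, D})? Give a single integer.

Tables in S: A(50), B(300), C(150), D(40)
Edges inside S: D-C(d=75), D-B(d=20), D-A(d=2)
numerator = 50 * 300 * 150 * 40 = 90000000
denominator = 75 * 20 * 2 = 3000
card(S) = 90000000 / 3000 = 30000

30000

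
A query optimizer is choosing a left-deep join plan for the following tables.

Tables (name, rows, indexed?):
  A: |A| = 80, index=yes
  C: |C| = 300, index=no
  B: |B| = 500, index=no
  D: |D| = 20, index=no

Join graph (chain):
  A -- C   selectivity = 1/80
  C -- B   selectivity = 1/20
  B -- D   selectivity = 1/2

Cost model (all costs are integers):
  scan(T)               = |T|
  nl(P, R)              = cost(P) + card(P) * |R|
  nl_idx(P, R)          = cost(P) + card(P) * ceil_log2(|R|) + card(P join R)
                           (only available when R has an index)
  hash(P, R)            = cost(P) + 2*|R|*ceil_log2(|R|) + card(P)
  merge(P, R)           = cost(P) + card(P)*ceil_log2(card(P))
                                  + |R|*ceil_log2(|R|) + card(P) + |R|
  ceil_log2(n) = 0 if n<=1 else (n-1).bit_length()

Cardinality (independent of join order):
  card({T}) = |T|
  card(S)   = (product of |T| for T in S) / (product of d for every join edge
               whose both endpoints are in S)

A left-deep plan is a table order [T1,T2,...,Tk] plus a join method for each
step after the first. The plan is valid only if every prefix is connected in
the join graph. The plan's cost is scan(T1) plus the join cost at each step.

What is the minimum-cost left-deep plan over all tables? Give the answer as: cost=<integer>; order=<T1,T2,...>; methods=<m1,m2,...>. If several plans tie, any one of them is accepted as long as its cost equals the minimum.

Selinger DP (subsets sized 1..n):
  {A}: scan cost=80, card=80
  {C}: scan cost=300, card=300
  {B}: scan cost=500, card=500
  {D}: scan cost=20, card=20
  {AC}: card=300; try (A,hash)→1720, (A,nl_idx)→2700, (C,merge)→3720, (A,merge)→3940, (C,hash)→5560, (C,nl)→24080 …(+1); best=1720 via (A,hash)
  {BC}: card=7500; try (C,hash)→6400, (B,merge)→8300, (C,merge)→8500, (B,hash)→9600, (B,nl)→150300, (C,nl)→150500; best=6400 via (C,hash)
  {BD}: card=5000; try (D,hash)→1200, (B,merge)→5140, (D,merge)→5620, (B,hash)→9040, (B,nl)→10020, (D,nl)→10500; best=1200 via (D,hash)
  {ABC}: card=7500; try (B,merge)→9720, (B,hash)→11020, (A,hash)→15020, (A,nl_idx)→66400, (A,merge)→112040, (B,nl)→151720 …(+1); best=9720 via (B,merge)
  {BCD}: card=75000; try (C,hash)→11600, (D,hash)→14100, (C,merge)→74200, (D,merge)→111520, (D,nl)→156400, (C,nl)→1501200; best=11600 via (C,hash)
  {ABCD}: card=75000; try (D,hash)→17420, (A,hash)→87720, (D,merge)→114840, (D,nl)→159720, (A,nl_idx)→611600, (A,merge)→1362240 …(+1); best=17420 via (D,hash)

cost=17420; order=C,A,B,D; methods=hash,merge,hash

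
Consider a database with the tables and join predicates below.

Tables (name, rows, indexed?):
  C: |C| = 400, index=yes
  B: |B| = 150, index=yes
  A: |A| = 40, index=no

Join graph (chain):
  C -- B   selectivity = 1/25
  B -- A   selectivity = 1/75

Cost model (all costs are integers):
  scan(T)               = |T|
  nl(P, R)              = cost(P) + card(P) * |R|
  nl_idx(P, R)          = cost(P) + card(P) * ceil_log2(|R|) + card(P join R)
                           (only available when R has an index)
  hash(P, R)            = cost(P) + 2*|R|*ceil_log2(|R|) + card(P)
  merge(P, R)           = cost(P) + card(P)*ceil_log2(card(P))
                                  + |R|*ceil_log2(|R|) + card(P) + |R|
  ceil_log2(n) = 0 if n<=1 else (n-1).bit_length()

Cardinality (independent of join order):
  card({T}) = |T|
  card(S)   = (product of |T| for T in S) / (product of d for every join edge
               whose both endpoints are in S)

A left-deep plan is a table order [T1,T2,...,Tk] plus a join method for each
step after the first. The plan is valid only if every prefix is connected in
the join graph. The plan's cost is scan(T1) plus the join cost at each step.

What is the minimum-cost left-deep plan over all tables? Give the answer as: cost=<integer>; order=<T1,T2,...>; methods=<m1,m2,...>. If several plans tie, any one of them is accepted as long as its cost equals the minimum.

cost=2440; order=A,B,C; methods=nl_idx,nl_idx

Selinger DP (subsets sized 1..n):
  {C}: scan cost=400, card=400
  {B}: scan cost=150, card=150
  {A}: scan cost=40, card=40
  {BC}: card=2400; try (B,hash)→3200, (C,nl_idx)→3900, (C,merge)→5500, (B,merge)→5750, (B,nl_idx)→6000, (C,hash)→7500 …(+2); best=3200 via (B,hash)
  {AB}: card=80; try (B,nl_idx)→440, (A,hash)→780, (B,merge)→1670, (A,merge)→1780, (B,hash)→2480, (B,nl)→6040 …(+1); best=440 via (B,nl_idx)
  {ABC}: card=1280; try (C,nl_idx)→2440, (C,merge)→5080, (A,hash)→6080, (C,hash)→7720, (C,nl)→32440, (A,merge)→34680 …(+1); best=2440 via (C,nl_idx)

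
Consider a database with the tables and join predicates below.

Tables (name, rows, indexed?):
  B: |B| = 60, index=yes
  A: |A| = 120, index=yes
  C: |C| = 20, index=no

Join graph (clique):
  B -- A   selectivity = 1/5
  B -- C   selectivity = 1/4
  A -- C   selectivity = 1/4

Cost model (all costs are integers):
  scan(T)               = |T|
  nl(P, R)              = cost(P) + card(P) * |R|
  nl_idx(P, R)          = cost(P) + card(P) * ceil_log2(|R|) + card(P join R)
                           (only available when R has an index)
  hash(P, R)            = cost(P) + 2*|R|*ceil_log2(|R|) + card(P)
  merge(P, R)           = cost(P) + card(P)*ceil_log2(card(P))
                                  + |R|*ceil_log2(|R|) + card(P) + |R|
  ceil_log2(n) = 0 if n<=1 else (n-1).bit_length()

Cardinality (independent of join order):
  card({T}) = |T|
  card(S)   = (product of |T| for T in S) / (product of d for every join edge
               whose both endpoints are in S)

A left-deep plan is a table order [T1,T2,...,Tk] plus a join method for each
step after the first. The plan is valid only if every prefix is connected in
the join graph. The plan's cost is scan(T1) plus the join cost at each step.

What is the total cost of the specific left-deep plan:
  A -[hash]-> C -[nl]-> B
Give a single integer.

step 1: scan A: cost=120, card=120
step 2: join C via hash
    card(P join C) = 120*20/(4) = 600
    cost = 120 + 2*20*5 + 120 = 440
step 3: join B via nl
    card(P join B) = 600*60/(5*4) = 1800
    cost = 440 + 600*60 = 36440

36440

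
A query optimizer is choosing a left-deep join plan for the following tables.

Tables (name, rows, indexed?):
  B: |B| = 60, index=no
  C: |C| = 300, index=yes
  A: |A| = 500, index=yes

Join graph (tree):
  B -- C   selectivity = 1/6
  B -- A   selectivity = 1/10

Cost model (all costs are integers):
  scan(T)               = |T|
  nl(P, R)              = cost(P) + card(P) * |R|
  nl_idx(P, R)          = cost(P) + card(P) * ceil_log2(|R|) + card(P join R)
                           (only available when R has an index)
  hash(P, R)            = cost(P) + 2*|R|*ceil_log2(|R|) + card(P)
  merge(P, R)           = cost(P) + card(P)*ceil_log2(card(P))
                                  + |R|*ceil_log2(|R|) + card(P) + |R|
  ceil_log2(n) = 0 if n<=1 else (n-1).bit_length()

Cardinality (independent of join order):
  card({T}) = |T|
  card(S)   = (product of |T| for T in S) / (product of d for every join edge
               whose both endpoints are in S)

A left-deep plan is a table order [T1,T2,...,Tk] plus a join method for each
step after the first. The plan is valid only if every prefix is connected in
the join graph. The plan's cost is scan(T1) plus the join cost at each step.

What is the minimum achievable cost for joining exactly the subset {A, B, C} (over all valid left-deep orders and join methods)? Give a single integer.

Selinger DP over subsets of {A,B,C}:
  {B}: scan cost=60, card=60
  {C}: scan cost=300, card=300
  {A}: scan cost=500, card=500
  {BC}: card=3000; try (B,hash)→1320, (C,merge)→3480, (C,nl_idx)→3600, (B,merge)→3720, (C,hash)→5520, (C,nl)→18060 …(+1); best=1320 via (B,hash)
  {AB}: card=3000; try (B,hash)→1720, (A,nl_idx)→3600, (A,merge)→5480, (B,merge)→5920, (A,hash)→9120, (A,nl)→30060 …(+1); best=1720 via (B,hash)
  {ABC}: card=150000; try (C,hash)→10120, (A,hash)→13320, (C,merge)→43720, (A,merge)→45320, (A,nl_idx)→178320, (C,nl_idx)→178720 …(+2); best=10120 via (C,hash)

10120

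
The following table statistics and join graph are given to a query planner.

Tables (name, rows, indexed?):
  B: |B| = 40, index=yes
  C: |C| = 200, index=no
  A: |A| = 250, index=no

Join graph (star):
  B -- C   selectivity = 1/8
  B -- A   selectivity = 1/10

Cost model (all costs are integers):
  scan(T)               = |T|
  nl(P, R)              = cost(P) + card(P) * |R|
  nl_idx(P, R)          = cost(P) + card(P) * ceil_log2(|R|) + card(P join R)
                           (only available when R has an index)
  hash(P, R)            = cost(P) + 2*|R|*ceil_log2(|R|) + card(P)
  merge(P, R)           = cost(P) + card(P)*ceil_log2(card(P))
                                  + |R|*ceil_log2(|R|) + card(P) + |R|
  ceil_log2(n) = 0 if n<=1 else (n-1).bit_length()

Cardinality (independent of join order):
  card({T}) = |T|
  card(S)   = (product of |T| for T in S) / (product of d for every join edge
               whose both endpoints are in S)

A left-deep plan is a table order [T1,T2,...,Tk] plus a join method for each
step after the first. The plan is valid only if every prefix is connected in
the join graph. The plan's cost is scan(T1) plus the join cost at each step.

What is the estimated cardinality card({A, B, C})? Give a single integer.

25000

Tables in S: A(250), B(40), C(200)
Edges inside S: B-C(d=8), B-A(d=10)
numerator = 250 * 40 * 200 = 2000000
denominator = 8 * 10 = 80
card(S) = 2000000 / 80 = 25000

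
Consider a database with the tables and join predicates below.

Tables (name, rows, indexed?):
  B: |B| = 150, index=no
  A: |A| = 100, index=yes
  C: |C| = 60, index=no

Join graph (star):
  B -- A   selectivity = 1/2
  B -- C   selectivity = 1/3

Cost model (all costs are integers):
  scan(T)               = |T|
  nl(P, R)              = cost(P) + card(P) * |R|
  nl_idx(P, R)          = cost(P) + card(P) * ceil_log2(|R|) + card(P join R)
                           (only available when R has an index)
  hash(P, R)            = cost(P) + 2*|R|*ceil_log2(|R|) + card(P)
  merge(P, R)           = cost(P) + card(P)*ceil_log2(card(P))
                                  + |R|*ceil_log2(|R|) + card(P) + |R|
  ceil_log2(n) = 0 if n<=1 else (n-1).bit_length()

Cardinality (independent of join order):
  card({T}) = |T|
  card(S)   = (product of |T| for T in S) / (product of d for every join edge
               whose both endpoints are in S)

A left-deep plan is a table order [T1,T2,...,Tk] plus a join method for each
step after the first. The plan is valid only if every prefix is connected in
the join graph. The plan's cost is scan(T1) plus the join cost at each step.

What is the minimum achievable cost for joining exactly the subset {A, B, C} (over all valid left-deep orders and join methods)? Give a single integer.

Selinger DP over subsets of {A,B,C}:
  {B}: scan cost=150, card=150
  {A}: scan cost=100, card=100
  {C}: scan cost=60, card=60
  {AB}: card=7500; try (A,hash)→1700, (B,merge)→2250, (A,merge)→2300, (B,hash)→2600, (A,nl_idx)→8700, (B,nl)→15100 …(+1); best=1700 via (A,hash)
  {BC}: card=3000; try (C,hash)→1020, (B,merge)→1830, (C,merge)→1920, (B,hash)→2520, (B,nl)→9060, (C,nl)→9150; best=1020 via (C,hash)
  {ABC}: card=150000; try (A,hash)→5420, (C,hash)→9920, (A,merge)→40820, (C,merge)→107120, (A,nl_idx)→172020, (A,nl)→301020 …(+1); best=5420 via (A,hash)

5420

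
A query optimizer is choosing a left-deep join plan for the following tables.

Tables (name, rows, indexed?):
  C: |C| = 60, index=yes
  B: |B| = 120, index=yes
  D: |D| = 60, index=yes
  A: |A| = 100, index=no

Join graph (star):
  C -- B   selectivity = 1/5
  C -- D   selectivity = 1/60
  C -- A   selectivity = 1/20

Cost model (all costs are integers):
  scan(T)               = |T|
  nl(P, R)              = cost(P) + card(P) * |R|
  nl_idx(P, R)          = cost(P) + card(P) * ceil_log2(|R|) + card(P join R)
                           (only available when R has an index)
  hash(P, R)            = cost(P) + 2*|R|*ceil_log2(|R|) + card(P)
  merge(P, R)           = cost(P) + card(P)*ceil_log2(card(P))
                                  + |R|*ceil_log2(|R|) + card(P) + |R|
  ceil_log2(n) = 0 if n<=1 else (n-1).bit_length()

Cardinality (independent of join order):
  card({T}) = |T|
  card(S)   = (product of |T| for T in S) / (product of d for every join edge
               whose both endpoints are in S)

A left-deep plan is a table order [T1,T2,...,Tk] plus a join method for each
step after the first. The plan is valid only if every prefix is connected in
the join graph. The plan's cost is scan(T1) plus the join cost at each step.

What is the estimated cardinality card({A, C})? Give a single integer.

300

Tables in S: A(100), C(60)
Edges inside S: C-A(d=20)
numerator = 100 * 60 = 6000
denominator = 20 = 20
card(S) = 6000 / 20 = 300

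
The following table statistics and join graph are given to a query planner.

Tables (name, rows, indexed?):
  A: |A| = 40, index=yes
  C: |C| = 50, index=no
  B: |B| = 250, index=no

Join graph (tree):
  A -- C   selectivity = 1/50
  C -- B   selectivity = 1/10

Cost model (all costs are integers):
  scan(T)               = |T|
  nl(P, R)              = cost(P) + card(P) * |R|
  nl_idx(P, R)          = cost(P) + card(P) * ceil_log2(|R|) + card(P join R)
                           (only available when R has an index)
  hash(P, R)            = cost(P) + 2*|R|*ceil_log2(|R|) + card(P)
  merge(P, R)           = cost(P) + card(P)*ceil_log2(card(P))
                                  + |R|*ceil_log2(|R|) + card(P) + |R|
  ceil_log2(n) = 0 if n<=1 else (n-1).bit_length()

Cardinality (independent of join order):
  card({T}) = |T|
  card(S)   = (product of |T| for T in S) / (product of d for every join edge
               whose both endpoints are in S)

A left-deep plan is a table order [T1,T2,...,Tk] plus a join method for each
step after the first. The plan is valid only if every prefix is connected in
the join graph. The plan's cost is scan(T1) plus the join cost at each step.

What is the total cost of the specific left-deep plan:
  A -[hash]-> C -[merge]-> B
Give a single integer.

step 1: scan A: cost=40, card=40
step 2: join C via hash
    card(P join C) = 40*50/(50) = 40
    cost = 40 + 2*50*6 + 40 = 680
step 3: join B via merge
    card(P join B) = 40*250/(10) = 1000
    cost = 680 + 40*6 + 250*8 + 40 + 250 = 3210

3210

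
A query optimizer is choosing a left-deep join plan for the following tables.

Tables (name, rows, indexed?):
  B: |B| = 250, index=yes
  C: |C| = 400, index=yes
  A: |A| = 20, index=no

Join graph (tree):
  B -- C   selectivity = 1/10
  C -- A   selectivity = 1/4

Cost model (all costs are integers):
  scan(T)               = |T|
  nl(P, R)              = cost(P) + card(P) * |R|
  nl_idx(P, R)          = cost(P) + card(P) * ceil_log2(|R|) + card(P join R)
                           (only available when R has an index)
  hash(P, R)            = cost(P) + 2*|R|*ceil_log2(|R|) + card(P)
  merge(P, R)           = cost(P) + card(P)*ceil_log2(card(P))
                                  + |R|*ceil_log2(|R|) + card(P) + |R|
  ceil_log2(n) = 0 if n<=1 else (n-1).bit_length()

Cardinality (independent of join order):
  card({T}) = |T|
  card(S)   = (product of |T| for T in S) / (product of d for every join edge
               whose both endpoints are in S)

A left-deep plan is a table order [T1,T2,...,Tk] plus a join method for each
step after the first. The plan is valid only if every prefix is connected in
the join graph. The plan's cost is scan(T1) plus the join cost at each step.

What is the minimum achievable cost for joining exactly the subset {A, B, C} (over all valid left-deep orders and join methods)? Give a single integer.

7000

Selinger DP over subsets of {A,B,C}:
  {B}: scan cost=250, card=250
  {C}: scan cost=400, card=400
  {A}: scan cost=20, card=20
  {BC}: card=10000; try (B,hash)→4800, (C,merge)→6500, (B,merge)→6650, (C,hash)→7700, (C,nl_idx)→12500, (B,nl_idx)→13600 …(+2); best=4800 via (B,hash)
  {AC}: card=2000; try (A,hash)→1000, (C,nl_idx)→2200, (C,merge)→4140, (A,merge)→4520, (C,hash)→7240, (C,nl)→8020 …(+1); best=1000 via (A,hash)
  {ABC}: card=50000; try (B,hash)→7000, (A,hash)→15000, (B,merge)→27250, (B,nl_idx)→67000, (A,merge)→154920, (A,nl)→204800 …(+1); best=7000 via (B,hash)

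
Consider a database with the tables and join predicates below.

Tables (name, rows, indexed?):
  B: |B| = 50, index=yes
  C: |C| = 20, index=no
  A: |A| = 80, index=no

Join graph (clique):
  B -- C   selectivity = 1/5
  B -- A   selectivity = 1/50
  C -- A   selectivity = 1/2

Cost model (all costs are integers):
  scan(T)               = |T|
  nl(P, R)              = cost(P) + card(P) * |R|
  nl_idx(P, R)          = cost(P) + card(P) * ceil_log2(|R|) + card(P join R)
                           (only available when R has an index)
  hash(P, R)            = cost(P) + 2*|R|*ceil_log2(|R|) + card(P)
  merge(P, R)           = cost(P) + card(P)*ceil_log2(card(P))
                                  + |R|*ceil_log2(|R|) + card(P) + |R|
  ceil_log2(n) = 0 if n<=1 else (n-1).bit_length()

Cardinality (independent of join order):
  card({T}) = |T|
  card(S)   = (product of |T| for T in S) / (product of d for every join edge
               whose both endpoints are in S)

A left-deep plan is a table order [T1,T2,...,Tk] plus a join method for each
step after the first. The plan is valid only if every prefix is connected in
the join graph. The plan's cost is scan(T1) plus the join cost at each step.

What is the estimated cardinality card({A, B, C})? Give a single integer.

160

Tables in S: A(80), B(50), C(20)
Edges inside S: B-C(d=5), B-A(d=50), C-A(d=2)
numerator = 80 * 50 * 20 = 80000
denominator = 5 * 50 * 2 = 500
card(S) = 80000 / 500 = 160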